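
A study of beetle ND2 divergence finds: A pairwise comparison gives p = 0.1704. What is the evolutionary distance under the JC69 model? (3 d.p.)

d = −(3/4) ln(1 − 4p/3) = −0.75 ln(1 − 0.2272) = −0.75 ln(0.7728)
  = −0.75 × (-0.257735) = 0.193301 substitutions/site.

0.193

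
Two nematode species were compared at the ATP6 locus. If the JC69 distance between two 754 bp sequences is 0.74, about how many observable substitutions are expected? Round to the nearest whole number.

355

Invert JC69: p = (3/4)(1 − e^(−4d/3)) = 0.75 × (1 − e^(-0.986667)) = 0.75 × (1 − 0.372817) = 0.470387.
Expected differing sites = pL ≈ 0.470387 × 754 = 354.671798 ≈ 355.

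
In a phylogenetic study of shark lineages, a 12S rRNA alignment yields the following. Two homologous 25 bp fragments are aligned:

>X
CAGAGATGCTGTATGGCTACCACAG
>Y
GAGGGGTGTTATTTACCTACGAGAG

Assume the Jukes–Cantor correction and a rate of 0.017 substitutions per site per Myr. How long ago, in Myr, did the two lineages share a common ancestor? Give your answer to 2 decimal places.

The sequences differ at 10 of 25 sites (1, 4, 6, 9, 11, 13, 15, 16, 21, 23), so p = 10/25 = 0.4.
d = −(3/4) ln(1 − 4p/3) = −0.75 ln(1 − 0.533333) = −0.75 ln(0.466667)
  = −0.75 × (-0.762139) = 0.571604 substitutions/site.
Under a molecular clock d = 2μt, so t = d/(2μ) = 0.571604 / (2 × 0.017) = 16.81 Myr.

16.81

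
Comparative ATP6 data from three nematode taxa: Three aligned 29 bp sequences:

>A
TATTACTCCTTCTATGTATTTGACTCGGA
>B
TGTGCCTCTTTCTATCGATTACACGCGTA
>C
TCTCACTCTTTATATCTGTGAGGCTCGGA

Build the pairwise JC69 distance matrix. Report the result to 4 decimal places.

d(A,B) = 0.4618, d(A,C) = 0.4006, d(B,C) = 0.5285

A–B: 10/29 sites differ → p ≈ 0.344828, d = −0.75 ln(1 − 0.459771) = 0.461822 ≈ 0.4618.
A–C: 9/29 sites differ → p ≈ 0.310345, d = −0.75 ln(1 − 0.413793) = 0.400562 ≈ 0.4006.
B–C: 11/29 sites differ → p ≈ 0.37931, d = −0.75 ln(1 − 0.505747) = 0.528531 ≈ 0.5285.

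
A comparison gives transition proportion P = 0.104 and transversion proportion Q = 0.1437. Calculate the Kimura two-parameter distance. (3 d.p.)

0.301

Under the Kimura two-parameter model, d = −½ ln(1 − 2P − Q) − ¼ ln(1 − 2Q).
1 − 2P − Q = 0.6483, giving −½ ln(0.6483) = 0.216701.
1 − 2Q = 0.7126, giving −¼ ln(0.7126) = 0.084709.
d = 0.216701 + 0.084709 = 0.301410.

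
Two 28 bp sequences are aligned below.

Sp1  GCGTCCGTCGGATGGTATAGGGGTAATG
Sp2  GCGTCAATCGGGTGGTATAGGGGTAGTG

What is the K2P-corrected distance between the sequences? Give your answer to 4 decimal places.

0.1624

Of 28 sites, 3 differences are transitions and 1 are transversions, so P = 3/28 ≈ 0.107143 and Q = 1/28 ≈ 0.035714.
Under the Kimura two-parameter model, d = −½ ln(1 − 2P − Q) − ¼ ln(1 − 2Q).
1 − 2P − Q = 0.75, giving −½ ln(0.75) = 0.143841.
1 − 2Q = 0.928572, giving −¼ ln(0.928572) = 0.018527.
d = 0.143841 + 0.018527 = 0.162368.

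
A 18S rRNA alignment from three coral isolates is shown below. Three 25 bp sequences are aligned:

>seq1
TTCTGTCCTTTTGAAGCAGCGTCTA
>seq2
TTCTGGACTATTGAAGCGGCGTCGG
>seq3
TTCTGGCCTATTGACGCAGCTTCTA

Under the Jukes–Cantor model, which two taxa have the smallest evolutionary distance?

seq1 and seq3

seq1–seq2: 6/25 differ, p = 0.240, d = 0.289.
seq1–seq3: 4/25 differ, p = 0.160, d = 0.180.
seq2–seq3: 6/25 differ, p = 0.240, d = 0.289.
The smallest distance is between seq1 and seq3.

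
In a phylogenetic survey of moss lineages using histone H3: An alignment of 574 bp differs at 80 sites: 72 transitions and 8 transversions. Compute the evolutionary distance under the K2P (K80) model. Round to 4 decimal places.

0.1609

P = 72/574 ≈ 0.125436 and Q = 8/574 ≈ 0.013937.
Under the Kimura two-parameter model, d = −½ ln(1 − 2P − Q) − ¼ ln(1 − 2Q).
1 − 2P − Q = 0.735191, giving −½ ln(0.735191) = 0.153812.
1 − 2Q = 0.972126, giving −¼ ln(0.972126) = 0.007067.
d = 0.153812 + 0.007067 = 0.160879.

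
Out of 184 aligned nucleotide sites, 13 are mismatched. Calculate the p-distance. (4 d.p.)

0.0707

p = 13/184 = 0.070652… ≈ 0.0707 (to 4 d.p.).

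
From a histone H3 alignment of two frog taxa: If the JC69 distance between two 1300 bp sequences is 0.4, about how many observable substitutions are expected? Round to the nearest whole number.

Invert JC69: p = (3/4)(1 − e^(−4d/3)) = 0.75 × (1 − e^(-0.533333)) = 0.75 × (1 − 0.586646) = 0.310016.
Expected differing sites = pL ≈ 0.310016 × 1300 = 403.0208 ≈ 403.

403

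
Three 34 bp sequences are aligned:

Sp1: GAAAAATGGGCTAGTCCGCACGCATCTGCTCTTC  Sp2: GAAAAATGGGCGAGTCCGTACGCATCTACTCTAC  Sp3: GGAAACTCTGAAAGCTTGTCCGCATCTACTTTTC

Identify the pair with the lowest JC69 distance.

Sp1–Sp2: 4/34 differ, p = 0.118, d = 0.128.
Sp1–Sp3: 13/34 differ, p = 0.382, d = 0.535.
Sp2–Sp3: 12/34 differ, p = 0.353, d = 0.477.
The smallest distance is between Sp1 and Sp2.

Sp1 and Sp2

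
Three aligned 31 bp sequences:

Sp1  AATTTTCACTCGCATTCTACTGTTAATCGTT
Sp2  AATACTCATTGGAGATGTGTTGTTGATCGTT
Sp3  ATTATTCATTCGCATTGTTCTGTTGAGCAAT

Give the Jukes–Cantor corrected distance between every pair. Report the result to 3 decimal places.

d(Sp1,Sp2) = 0.481, d(Sp1,Sp3) = 0.367, d(Sp2,Sp3) = 0.481

Sp1–Sp2: 11/31 sites differ → p ≈ 0.354839, d = −0.75 ln(1 − 0.473119) = 0.480585 ≈ 0.481.
Sp1–Sp3: 9/31 sites differ → p ≈ 0.290323, d = −0.75 ln(1 − 0.387097) = 0.367161 ≈ 0.367.
Sp2–Sp3: 11/31 sites differ → p ≈ 0.354839, d = −0.75 ln(1 − 0.473119) = 0.480585 ≈ 0.481.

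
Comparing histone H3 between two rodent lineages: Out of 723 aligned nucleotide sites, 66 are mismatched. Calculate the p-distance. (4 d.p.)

p = 66/723 = 0.091286… ≈ 0.0913 (to 4 d.p.).

0.0913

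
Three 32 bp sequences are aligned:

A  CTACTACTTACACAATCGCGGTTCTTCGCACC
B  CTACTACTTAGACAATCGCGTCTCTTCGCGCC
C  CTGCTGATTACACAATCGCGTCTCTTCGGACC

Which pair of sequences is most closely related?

A and B

A–B: 4/32 differ, p = 0.125, d = 0.137.
A–C: 6/32 differ, p = 0.188, d = 0.216.
B–C: 6/32 differ, p = 0.188, d = 0.216.
The smallest distance is between A and B.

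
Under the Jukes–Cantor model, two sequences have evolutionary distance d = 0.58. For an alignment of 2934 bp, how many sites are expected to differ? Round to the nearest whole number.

Invert JC69: p = (3/4)(1 − e^(−4d/3)) = 0.75 × (1 − e^(-0.773333)) = 0.75 × (1 − 0.461472) = 0.403896.
Expected differing sites = pL ≈ 0.403896 × 2934 = 1185.030864 ≈ 1185.

1185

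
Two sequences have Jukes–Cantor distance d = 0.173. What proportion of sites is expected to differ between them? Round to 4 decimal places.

0.1545

p = (3/4)(1 − e^(−4d/3)) = 0.75 × (1 − e^(-0.230667)) = 0.75 × (1 − 0.794004) = 0.154497.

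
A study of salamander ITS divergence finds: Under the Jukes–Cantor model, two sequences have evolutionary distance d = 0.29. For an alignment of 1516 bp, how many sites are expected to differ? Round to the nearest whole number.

Invert JC69: p = (3/4)(1 − e^(−4d/3)) = 0.75 × (1 − e^(-0.386667)) = 0.75 × (1 − 0.679317) = 0.240512.
Expected differing sites = pL ≈ 0.240512 × 1516 = 364.616192 ≈ 365.

365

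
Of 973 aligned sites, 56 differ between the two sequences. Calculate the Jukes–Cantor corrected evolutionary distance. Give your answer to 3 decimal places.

p = 56/973 ≈ 0.057554.
d = −(3/4) ln(1 − 4p/3) = −0.75 ln(1 − 0.076739) = −0.75 ln(0.923261)
  = −0.75 × (-0.079843) = 0.059882 substitutions/site.

0.060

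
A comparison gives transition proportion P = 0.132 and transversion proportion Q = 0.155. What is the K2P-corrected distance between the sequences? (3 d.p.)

0.364

Under the Kimura two-parameter model, d = −½ ln(1 − 2P − Q) − ¼ ln(1 − 2Q).
1 − 2P − Q = 0.581, giving −½ ln(0.581) = 0.271502.
1 − 2Q = 0.69, giving −¼ ln(0.69) = 0.092766.
d = 0.271502 + 0.092766 = 0.364268.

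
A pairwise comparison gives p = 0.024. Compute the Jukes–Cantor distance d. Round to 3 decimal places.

0.024

d = −(3/4) ln(1 − 4p/3) = −0.75 ln(1 − 0.032) = −0.75 ln(0.968)
  = −0.75 × (-0.032523) = 0.024392 substitutions/site.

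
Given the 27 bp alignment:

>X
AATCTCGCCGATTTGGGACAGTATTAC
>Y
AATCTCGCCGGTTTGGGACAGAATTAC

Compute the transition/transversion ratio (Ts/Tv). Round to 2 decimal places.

Transitions are A↔G and C↔T; transversions are all other mismatches.
Transitions: 1. Transversions: 1.
R = 1/1 = 1.00.

1.00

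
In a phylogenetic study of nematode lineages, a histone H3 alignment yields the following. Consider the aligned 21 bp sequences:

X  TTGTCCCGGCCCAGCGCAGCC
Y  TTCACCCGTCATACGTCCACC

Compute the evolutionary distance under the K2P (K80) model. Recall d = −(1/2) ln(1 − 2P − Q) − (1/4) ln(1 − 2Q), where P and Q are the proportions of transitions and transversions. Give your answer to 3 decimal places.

0.782

Of 21 sites, 2 differences are transitions and 8 are transversions, so P = 2/21 ≈ 0.095238 and Q = 8/21 ≈ 0.380952.
Under the Kimura two-parameter model, d = −½ ln(1 − 2P − Q) − ¼ ln(1 − 2Q).
1 − 2P − Q = 0.428572, giving −½ ln(0.428572) = 0.423648.
1 − 2Q = 0.238096, giving −¼ ln(0.238096) = 0.358770.
d = 0.423648 + 0.358770 = 0.782418.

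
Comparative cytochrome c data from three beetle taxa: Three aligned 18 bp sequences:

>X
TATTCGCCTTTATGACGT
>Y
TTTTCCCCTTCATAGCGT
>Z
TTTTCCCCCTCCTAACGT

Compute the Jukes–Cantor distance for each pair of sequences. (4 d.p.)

d(X,Y) = 0.3470, d(X,Z) = 0.4408, d(Y,Z) = 0.1885

X–Y: 5/18 sites differ → p ≈ 0.277778, d = −0.75 ln(1 − 0.370371) = 0.346968 ≈ 0.3470.
X–Z: 6/18 sites differ → p ≈ 0.333333, d = −0.75 ln(1 − 0.444444) = 0.440839 ≈ 0.4408.
Y–Z: 3/18 sites differ → p ≈ 0.166667, d = −0.75 ln(1 − 0.222223) = 0.188487 ≈ 0.1885.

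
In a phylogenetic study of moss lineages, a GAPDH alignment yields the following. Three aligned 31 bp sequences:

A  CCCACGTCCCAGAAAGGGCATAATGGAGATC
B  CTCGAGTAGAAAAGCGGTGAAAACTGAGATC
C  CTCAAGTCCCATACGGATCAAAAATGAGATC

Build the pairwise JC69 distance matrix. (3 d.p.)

A–B: 14/31 sites differ → p ≈ 0.451613, d = −0.75 ln(1 − 0.602151) = 0.691262 ≈ 0.691.
A–C: 10/31 sites differ → p ≈ 0.322581, d = −0.75 ln(1 − 0.430108) = 0.421731 ≈ 0.422.
B–C: 10/31 sites differ → p ≈ 0.322581, d = −0.75 ln(1 − 0.430108) = 0.421731 ≈ 0.422.

d(A,B) = 0.691, d(A,C) = 0.422, d(B,C) = 0.422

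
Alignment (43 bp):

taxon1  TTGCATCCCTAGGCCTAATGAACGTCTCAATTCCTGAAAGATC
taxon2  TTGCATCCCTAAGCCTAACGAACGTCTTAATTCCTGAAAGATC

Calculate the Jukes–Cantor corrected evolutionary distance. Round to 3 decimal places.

The sequences differ at 3 of 43 sites (12, 19, 28), so p = 3/43 ≈ 0.069767.
d = −(3/4) ln(1 − 4p/3) = −0.75 ln(1 − 0.093023) = −0.75 ln(0.906977)
  = −0.75 × (-0.097638) = 0.073229 substitutions/site.

0.073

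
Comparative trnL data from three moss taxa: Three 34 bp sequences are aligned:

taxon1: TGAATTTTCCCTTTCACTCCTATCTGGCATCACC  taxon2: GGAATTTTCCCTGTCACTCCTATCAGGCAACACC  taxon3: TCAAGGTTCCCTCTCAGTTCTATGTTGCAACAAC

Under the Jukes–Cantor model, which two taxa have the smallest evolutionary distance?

taxon1 and taxon2

taxon1–taxon2: 4/34 differ, p = 0.118, d = 0.128.
taxon1–taxon3: 10/34 differ, p = 0.294, d = 0.373.
taxon2–taxon3: 11/34 differ, p = 0.324, d = 0.423.
The smallest distance is between taxon1 and taxon2.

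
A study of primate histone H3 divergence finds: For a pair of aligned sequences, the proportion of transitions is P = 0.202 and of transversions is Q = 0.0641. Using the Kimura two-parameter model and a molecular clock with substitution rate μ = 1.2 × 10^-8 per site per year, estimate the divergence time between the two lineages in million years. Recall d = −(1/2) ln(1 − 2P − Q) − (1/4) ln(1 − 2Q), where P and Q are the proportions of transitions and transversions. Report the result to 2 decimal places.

Under the Kimura two-parameter model, d = −½ ln(1 − 2P − Q) − ¼ ln(1 − 2Q).
1 − 2P − Q = 0.5319, giving −½ ln(0.5319) = 0.315650.
1 − 2Q = 0.8718, giving −¼ ln(0.8718) = 0.034299.
d = 0.315650 + 0.034299 = 0.349949.
Under a molecular clock d = 2μt, so t = d/(2μ) = 0.349949 / (2 × 1.2 × 10^-8) = 14.58 million years.

14.58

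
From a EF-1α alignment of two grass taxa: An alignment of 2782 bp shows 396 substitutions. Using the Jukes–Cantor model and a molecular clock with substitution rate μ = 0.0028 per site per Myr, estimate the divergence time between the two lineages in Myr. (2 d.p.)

28.19

p = 396/2782 ≈ 0.142344.
d = −(3/4) ln(1 − 4p/3) = −0.75 ln(1 − 0.189792) = −0.75 ln(0.810208)
  = −0.75 × (-0.210464) = 0.157848 substitutions/site.
Under a molecular clock d = 2μt, so t = d/(2μ) = 0.157848 / (2 × 0.0028) = 28.19 Myr.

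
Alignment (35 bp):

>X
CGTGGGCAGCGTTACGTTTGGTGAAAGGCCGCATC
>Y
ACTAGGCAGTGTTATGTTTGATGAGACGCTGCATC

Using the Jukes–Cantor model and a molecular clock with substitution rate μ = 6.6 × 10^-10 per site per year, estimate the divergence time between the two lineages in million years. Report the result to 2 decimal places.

238.55

The sequences differ at 9 of 35 sites (1, 2, 4, 10, 15, 21, 25, 27, 30), so p = 9/35 ≈ 0.257143.
d = −(3/4) ln(1 − 4p/3) = −0.75 ln(1 − 0.342857) = −0.75 ln(0.657143)
  = −0.75 × (-0.419854) = 0.314891 substitutions/site.
Under a molecular clock d = 2μt, so t = d/(2μ) = 0.314891 / (2 × 6.6 × 10^-10) = 238.55 million years.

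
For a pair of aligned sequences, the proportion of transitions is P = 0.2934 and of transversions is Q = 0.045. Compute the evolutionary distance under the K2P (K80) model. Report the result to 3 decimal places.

0.523

Under the Kimura two-parameter model, d = −½ ln(1 − 2P − Q) − ¼ ln(1 − 2Q).
1 − 2P − Q = 0.3682, giving −½ ln(0.3682) = 0.499565.
1 − 2Q = 0.91, giving −¼ ln(0.91) = 0.023578.
d = 0.499565 + 0.023578 = 0.523143.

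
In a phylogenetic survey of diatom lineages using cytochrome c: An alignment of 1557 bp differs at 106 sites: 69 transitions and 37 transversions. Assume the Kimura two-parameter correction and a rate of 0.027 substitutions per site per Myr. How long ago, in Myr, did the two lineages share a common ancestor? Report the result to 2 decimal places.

P = 69/1557 ≈ 0.044316 and Q = 37/1557 ≈ 0.023764.
Under the Kimura two-parameter model, d = −½ ln(1 − 2P − Q) − ¼ ln(1 − 2Q).
1 − 2P − Q = 0.887604, giving −½ ln(0.887604) = 0.059615.
1 − 2Q = 0.952472, giving −¼ ln(0.952472) = 0.012174.
d = 0.059615 + 0.012174 = 0.071789.
Under a molecular clock d = 2μt, so t = d/(2μ) = 0.071789 / (2 × 0.027) = 1.33 Myr.

1.33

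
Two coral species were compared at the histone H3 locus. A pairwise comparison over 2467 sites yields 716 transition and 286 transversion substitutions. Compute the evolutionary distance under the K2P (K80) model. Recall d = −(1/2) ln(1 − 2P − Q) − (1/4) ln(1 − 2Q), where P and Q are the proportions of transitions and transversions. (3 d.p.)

P = 716/2467 ≈ 0.290231 and Q = 286/2467 ≈ 0.11593.
Under the Kimura two-parameter model, d = −½ ln(1 − 2P − Q) − ¼ ln(1 − 2Q).
1 − 2P − Q = 0.303608, giving −½ ln(0.303608) = 0.596009.
1 − 2Q = 0.76814, giving −¼ ln(0.76814) = 0.065946.
d = 0.596009 + 0.065946 = 0.661955.

0.662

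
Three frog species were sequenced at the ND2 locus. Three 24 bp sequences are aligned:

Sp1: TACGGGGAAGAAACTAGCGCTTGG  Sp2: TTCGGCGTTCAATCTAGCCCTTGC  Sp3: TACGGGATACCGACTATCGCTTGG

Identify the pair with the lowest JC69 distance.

Sp1 and Sp3

Sp1–Sp2: 8/24 differ, p = 0.333, d = 0.441.
Sp1–Sp3: 6/24 differ, p = 0.250, d = 0.304.
Sp2–Sp3: 10/24 differ, p = 0.417, d = 0.608.
The smallest distance is between Sp1 and Sp3.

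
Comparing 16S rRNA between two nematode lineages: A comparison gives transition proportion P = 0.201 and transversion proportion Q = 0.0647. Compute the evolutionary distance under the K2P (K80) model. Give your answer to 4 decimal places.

Under the Kimura two-parameter model, d = −½ ln(1 − 2P − Q) − ¼ ln(1 − 2Q).
1 − 2P − Q = 0.5333, giving −½ ln(0.5333) = 0.314336.
1 − 2Q = 0.8706, giving −¼ ln(0.8706) = 0.034643.
d = 0.314336 + 0.034643 = 0.348979.

0.3490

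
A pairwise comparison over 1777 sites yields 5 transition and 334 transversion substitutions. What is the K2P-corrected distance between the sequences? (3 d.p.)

0.225

P = 5/1777 ≈ 0.002814 and Q = 334/1777 ≈ 0.187957.
Under the Kimura two-parameter model, d = −½ ln(1 − 2P − Q) − ¼ ln(1 − 2Q).
1 − 2P − Q = 0.806415, giving −½ ln(0.806415) = 0.107578.
1 − 2Q = 0.624086, giving −¼ ln(0.624086) = 0.117867.
d = 0.107578 + 0.117867 = 0.225445.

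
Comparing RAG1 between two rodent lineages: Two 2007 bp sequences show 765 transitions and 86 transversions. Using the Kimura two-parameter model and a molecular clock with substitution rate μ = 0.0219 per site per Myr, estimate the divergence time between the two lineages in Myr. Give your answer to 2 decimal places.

P = 765/2007 ≈ 0.381166 and Q = 86/2007 ≈ 0.04285.
Under the Kimura two-parameter model, d = −½ ln(1 − 2P − Q) − ¼ ln(1 − 2Q).
1 − 2P − Q = 0.194818, giving −½ ln(0.194818) = 0.817845.
1 − 2Q = 0.9143, giving −¼ ln(0.9143) = 0.022399.
d = 0.817845 + 0.022399 = 0.840244.
Under a molecular clock d = 2μt, so t = d/(2μ) = 0.840244 / (2 × 0.0219) = 19.18 Myr.

19.18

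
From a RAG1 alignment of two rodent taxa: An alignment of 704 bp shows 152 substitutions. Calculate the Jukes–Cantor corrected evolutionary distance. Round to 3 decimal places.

p = 152/704 ≈ 0.215909.
d = −(3/4) ln(1 − 4p/3) = −0.75 ln(1 − 0.287879) = −0.75 ln(0.712121)
  = −0.75 × (-0.339507) = 0.254630 substitutions/site.

0.255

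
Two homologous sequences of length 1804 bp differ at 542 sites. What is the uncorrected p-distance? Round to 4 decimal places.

0.3004

p = 542/1804 = 0.300443… ≈ 0.3004 (to 4 d.p.).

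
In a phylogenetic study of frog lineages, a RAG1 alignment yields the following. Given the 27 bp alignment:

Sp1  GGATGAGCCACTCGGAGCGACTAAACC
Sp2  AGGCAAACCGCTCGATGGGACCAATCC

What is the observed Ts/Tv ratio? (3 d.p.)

Transitions are A↔G and C↔T; transversions are all other mismatches.
Transitions: 8. Transversions: 3.
R = 8/3 = 2.666666… ≈ 2.667 (to 3 d.p.).

2.667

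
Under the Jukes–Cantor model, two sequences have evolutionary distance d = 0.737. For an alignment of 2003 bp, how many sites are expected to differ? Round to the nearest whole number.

940

Invert JC69: p = (3/4)(1 − e^(−4d/3)) = 0.75 × (1 − e^(-0.982667)) = 0.75 × (1 − 0.374311) = 0.469267.
Expected differing sites = pL ≈ 0.469267 × 2003 = 939.941801 ≈ 940.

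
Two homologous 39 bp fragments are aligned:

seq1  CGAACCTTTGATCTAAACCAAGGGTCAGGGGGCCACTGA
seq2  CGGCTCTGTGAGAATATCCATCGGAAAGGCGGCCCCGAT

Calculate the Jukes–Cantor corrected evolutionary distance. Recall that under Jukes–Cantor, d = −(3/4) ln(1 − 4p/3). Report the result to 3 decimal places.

0.717

The sequences differ at 18 of 39 sites, so p = 18/39 ≈ 0.461538.
d = −(3/4) ln(1 − 4p/3) = −0.75 ln(1 − 0.615384) = −0.75 ln(0.384616)
  = −0.75 × (-0.955510) = 0.716633 substitutions/site.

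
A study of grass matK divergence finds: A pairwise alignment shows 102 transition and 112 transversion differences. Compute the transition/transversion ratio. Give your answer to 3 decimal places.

R = 102/112 = 0.910714… ≈ 0.911 (to 3 d.p.).

0.911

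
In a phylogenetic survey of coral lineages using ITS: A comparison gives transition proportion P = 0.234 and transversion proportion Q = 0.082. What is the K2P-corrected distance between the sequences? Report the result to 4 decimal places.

Under the Kimura two-parameter model, d = −½ ln(1 − 2P − Q) − ¼ ln(1 − 2Q).
1 − 2P − Q = 0.45, giving −½ ln(0.45) = 0.399254.
1 − 2Q = 0.836, giving −¼ ln(0.836) = 0.044782.
d = 0.399254 + 0.044782 = 0.444036.

0.4440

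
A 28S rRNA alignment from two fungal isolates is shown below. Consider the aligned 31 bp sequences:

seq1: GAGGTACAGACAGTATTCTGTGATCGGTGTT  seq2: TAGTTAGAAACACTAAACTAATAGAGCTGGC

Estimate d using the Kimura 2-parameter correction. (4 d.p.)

0.8065

Of 31 sites, 3 differences are transitions and 12 are transversions, so P = 3/31 ≈ 0.096774 and Q = 12/31 ≈ 0.387097.
Under the Kimura two-parameter model, d = −½ ln(1 − 2P − Q) − ¼ ln(1 − 2Q).
1 − 2P − Q = 0.419355, giving −½ ln(0.419355) = 0.434519.
1 − 2Q = 0.225806, giving −¼ ln(0.225806) = 0.372020.
d = 0.434519 + 0.372020 = 0.806539.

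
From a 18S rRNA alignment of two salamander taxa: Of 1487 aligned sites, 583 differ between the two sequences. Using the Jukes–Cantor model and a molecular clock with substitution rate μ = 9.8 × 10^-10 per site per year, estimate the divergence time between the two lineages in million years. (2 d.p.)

283.06

p = 583/1487 ≈ 0.392065.
d = −(3/4) ln(1 − 4p/3) = −0.75 ln(1 − 0.522753) = −0.75 ln(0.477247)
  = −0.75 × (-0.739721) = 0.554791 substitutions/site.
Under a molecular clock d = 2μt, so t = d/(2μ) = 0.554791 / (2 × 9.8 × 10^-10) = 283.06 million years.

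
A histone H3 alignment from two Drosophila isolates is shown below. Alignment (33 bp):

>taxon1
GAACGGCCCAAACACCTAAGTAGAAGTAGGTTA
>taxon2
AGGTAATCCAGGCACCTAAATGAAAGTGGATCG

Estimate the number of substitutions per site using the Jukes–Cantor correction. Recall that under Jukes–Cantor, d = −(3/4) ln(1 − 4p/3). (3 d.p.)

0.780

The sequences differ at 16 of 33 sites, so p = 16/33 ≈ 0.484848.
d = −(3/4) ln(1 − 4p/3) = −0.75 ln(1 − 0.646464) = −0.75 ln(0.353536)
  = −0.75 × (-1.039770) = 0.779828 substitutions/site.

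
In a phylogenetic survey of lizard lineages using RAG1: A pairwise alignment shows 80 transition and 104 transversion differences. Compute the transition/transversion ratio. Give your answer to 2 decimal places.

R = 80/104 = 0.769230… ≈ 0.77 (to 2 d.p.).

0.77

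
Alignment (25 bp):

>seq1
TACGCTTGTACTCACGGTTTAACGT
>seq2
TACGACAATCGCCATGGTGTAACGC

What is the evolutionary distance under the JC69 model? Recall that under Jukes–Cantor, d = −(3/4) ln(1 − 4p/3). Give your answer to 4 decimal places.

0.5716

The sequences differ at 10 of 25 sites (5, 6, 7, 8, 10, 11, 12, 15, 19, 25), so p = 10/25 = 0.4.
d = −(3/4) ln(1 − 4p/3) = −0.75 ln(1 − 0.533333) = −0.75 ln(0.466667)
  = −0.75 × (-0.762139) = 0.571604 substitutions/site.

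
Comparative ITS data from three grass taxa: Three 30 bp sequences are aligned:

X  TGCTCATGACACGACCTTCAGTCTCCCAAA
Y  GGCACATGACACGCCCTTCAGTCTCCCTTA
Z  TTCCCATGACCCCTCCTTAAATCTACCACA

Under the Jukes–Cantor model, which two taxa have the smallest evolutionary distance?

X–Y: 5/30 differ, p = 0.167, d = 0.188.
X–Z: 9/30 differ, p = 0.300, d = 0.383.
Y–Z: 11/30 differ, p = 0.367, d = 0.503.
The smallest distance is between X and Y.

X and Y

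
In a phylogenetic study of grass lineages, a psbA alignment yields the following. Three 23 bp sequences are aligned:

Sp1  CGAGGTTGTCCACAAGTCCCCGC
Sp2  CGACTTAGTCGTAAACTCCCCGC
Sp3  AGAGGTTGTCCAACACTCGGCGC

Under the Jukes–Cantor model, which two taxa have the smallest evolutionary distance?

Sp1 and Sp3

Sp1–Sp2: 7/23 differ, p = 0.304, d = 0.390.
Sp1–Sp3: 6/23 differ, p = 0.261, d = 0.321.
Sp2–Sp3: 9/23 differ, p = 0.391, d = 0.553.
The smallest distance is between Sp1 and Sp3.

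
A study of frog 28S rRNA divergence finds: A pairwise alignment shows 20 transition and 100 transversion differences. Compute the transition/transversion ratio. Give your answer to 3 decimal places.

0.200

R = 20/100 = 0.200.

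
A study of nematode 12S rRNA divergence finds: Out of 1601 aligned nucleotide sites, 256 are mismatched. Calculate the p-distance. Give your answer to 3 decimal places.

0.160

p = 256/1601 = 0.159900… ≈ 0.160 (to 3 d.p.).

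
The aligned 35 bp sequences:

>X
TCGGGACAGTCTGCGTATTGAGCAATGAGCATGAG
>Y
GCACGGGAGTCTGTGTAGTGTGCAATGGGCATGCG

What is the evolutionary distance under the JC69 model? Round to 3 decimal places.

The sequences differ at 10 of 35 sites (1, 3, 4, 6, 7, 14, 18, 21, 28, 34), so p = 10/35 ≈ 0.285714.
d = −(3/4) ln(1 − 4p/3) = −0.75 ln(1 − 0.380952) = −0.75 ln(0.619048)
  = −0.75 × (-0.479572) = 0.359679 substitutions/site.

0.360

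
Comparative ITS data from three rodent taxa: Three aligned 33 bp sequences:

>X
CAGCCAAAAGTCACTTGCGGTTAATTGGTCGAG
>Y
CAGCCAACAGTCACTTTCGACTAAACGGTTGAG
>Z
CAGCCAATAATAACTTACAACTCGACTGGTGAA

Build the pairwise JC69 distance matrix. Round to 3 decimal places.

d(X,Y) = 0.249, d(X,Z) = 0.699, d(Y,Z) = 0.388

X–Y: 7/33 sites differ → p ≈ 0.212121, d = −0.75 ln(1 − 0.282828) = 0.249330 ≈ 0.249.
X–Z: 15/33 sites differ → p ≈ 0.454545, d = −0.75 ln(1 − 0.60606) = 0.698667 ≈ 0.699.
Y–Z: 10/33 sites differ → p ≈ 0.30303, d = −0.75 ln(1 − 0.40404) = 0.388186 ≈ 0.388.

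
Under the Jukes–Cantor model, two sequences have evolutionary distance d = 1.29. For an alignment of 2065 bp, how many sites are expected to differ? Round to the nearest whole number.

1271

Invert JC69: p = (3/4)(1 − e^(−4d/3)) = 0.75 × (1 − e^(-1.72)) = 0.75 × (1 − 0.179066) = 0.615701.
Expected differing sites = pL ≈ 0.615701 × 2065 = 1271.422565 ≈ 1271.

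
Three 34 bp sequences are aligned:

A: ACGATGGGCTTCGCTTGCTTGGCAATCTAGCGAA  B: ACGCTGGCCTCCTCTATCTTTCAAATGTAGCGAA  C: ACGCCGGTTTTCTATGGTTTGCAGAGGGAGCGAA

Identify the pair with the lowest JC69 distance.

A–B: 10/34 differ, p = 0.294, d = 0.373.
A–C: 14/34 differ, p = 0.412, d = 0.597.
B–C: 12/34 differ, p = 0.353, d = 0.477.
The smallest distance is between A and B.

A and B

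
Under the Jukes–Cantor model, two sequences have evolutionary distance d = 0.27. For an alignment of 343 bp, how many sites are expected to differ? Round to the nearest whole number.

Invert JC69: p = (3/4)(1 − e^(−4d/3)) = 0.75 × (1 − e^(-0.36)) = 0.75 × (1 − 0.697676) = 0.226743.
Expected differing sites = pL ≈ 0.226743 × 343 = 77.772849 ≈ 78.

78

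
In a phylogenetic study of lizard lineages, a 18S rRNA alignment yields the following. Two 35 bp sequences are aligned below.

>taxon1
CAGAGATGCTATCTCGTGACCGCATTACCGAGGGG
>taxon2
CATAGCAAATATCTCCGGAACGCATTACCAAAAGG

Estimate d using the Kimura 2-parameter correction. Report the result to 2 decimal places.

0.41

Of 35 sites, 4 differences are transitions and 7 are transversions, so P = 4/35 ≈ 0.114286 and Q = 7/35 = 0.2.
Under the Kimura two-parameter model, d = −½ ln(1 − 2P − Q) − ¼ ln(1 − 2Q).
1 − 2P − Q = 0.571428, giving −½ ln(0.571428) = 0.279808.
1 − 2Q = 0.6, giving −¼ ln(0.6) = 0.127706.
d = 0.279808 + 0.127706 = 0.407514.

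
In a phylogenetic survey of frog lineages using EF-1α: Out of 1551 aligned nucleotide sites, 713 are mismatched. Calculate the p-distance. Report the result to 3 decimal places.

0.460

p = 713/1551 = 0.459703… ≈ 0.460 (to 3 d.p.).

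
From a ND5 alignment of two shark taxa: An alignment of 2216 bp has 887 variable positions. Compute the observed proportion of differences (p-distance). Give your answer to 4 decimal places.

p = 887/2216 = 0.400270… ≈ 0.4003 (to 4 d.p.).

0.4003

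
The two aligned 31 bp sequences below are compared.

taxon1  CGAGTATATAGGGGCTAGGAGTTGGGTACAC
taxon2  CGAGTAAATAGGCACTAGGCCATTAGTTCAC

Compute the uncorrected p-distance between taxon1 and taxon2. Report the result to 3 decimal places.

The sequences differ at 9 of 31 positions (sites 7, 13, 14, 20, 21, 22, 24, 25, 28).
p = 9/31 = 0.290322… ≈ 0.290 (to 3 d.p.).

0.290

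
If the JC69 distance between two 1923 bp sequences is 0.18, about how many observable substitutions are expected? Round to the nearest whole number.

308

Invert JC69: p = (3/4)(1 − e^(−4d/3)) = 0.75 × (1 − e^(-0.24)) = 0.75 × (1 − 0.786628) = 0.160029.
Expected differing sites = pL ≈ 0.160029 × 1923 = 307.735767 ≈ 308.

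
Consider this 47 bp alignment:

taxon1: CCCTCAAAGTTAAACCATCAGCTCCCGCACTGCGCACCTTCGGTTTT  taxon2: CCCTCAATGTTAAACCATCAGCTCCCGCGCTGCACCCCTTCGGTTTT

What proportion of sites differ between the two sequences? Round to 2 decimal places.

The sequences differ at 4 of 47 positions (sites 8, 29, 34, 36).
p = 4/47 = 0.085106… ≈ 0.09 (to 2 d.p.).

0.09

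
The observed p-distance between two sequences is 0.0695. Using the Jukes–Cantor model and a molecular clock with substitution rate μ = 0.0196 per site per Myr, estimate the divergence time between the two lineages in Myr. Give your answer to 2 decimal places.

d = −(3/4) ln(1 − 4p/3) = −0.75 ln(1 − 0.092667) = −0.75 ln(0.907333)
  = −0.75 × (-0.097246) = 0.072935 substitutions/site.
Under a molecular clock d = 2μt, so t = d/(2μ) = 0.072935 / (2 × 0.0196) = 1.86 Myr.

1.86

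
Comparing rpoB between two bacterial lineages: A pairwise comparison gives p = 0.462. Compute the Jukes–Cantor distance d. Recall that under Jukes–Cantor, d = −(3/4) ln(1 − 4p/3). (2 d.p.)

d = −(3/4) ln(1 − 4p/3) = −0.75 ln(1 − 0.616) = −0.75 ln(0.384)
  = −0.75 × (-0.957113) = 0.717835 substitutions/site.

0.72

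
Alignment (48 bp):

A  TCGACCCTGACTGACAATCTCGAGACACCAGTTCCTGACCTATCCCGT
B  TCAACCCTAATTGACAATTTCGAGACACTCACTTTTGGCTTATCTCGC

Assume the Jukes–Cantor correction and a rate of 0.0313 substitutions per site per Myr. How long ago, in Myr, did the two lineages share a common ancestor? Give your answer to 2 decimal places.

The sequences differ at 14 of 48 sites, so p = 14/48 ≈ 0.291667.
d = −(3/4) ln(1 − 4p/3) = −0.75 ln(1 − 0.388889) = −0.75 ln(0.611111)
  = −0.75 × (-0.492477) = 0.369358 substitutions/site.
Under a molecular clock d = 2μt, so t = d/(2μ) = 0.369358 / (2 × 0.0313) = 5.90 Myr.

5.90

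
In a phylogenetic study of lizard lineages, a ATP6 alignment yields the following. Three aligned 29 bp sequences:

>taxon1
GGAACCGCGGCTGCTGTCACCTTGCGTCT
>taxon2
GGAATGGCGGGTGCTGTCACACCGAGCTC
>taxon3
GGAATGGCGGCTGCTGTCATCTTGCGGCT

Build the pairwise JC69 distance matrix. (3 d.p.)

taxon1–taxon2: 10/29 sites differ → p ≈ 0.344828, d = −0.75 ln(1 − 0.459771) = 0.461822 ≈ 0.462.
taxon1–taxon3: 4/29 sites differ → p ≈ 0.137931, d = −0.75 ln(1 − 0.183908) = 0.152421 ≈ 0.152.
taxon2–taxon3: 9/29 sites differ → p ≈ 0.310345, d = −0.75 ln(1 − 0.413793) = 0.400562 ≈ 0.401.

d(taxon1,taxon2) = 0.462, d(taxon1,taxon3) = 0.152, d(taxon2,taxon3) = 0.401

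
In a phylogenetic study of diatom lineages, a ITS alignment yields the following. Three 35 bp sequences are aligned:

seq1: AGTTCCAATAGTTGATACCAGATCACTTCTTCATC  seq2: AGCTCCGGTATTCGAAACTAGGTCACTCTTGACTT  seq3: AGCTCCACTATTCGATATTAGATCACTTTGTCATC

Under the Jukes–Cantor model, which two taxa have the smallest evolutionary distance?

seq1 and seq3

seq1–seq2: 14/35 differ, p = 0.400, d = 0.572.
seq1–seq3: 8/35 differ, p = 0.229, d = 0.273.
seq2–seq3: 11/35 differ, p = 0.314, d = 0.407.
The smallest distance is between seq1 and seq3.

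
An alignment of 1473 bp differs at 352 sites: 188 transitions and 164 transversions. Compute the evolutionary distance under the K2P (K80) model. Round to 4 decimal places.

0.2913

P = 188/1473 ≈ 0.127631 and Q = 164/1473 ≈ 0.111337.
Under the Kimura two-parameter model, d = −½ ln(1 − 2P − Q) − ¼ ln(1 − 2Q).
1 − 2P − Q = 0.633401, giving −½ ln(0.633401) = 0.228326.
1 − 2Q = 0.777326, giving −¼ ln(0.777326) = 0.062974.
d = 0.228326 + 0.062974 = 0.291300.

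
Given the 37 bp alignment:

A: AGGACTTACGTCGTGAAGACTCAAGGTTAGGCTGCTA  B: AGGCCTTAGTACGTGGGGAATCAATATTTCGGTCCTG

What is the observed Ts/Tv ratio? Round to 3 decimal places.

0.400

Transitions are A↔G and C↔T; transversions are all other mismatches.
Transitions: 4. Transversions: 10.
R = 4/10 = 0.400.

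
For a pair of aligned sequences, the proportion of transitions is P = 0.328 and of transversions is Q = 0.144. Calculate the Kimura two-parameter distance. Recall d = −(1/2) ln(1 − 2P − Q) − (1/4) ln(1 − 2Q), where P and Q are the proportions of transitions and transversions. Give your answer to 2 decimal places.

Under the Kimura two-parameter model, d = −½ ln(1 − 2P − Q) − ¼ ln(1 − 2Q).
1 − 2P − Q = 0.2, giving −½ ln(0.2) = 0.804719.
1 − 2Q = 0.712, giving −¼ ln(0.712) = 0.084919.
d = 0.804719 + 0.084919 = 0.889638.

0.89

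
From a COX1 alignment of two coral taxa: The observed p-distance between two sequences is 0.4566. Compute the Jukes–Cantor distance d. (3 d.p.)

0.704

d = −(3/4) ln(1 − 4p/3) = −0.75 ln(1 − 0.6088) = −0.75 ln(0.3912)
  = −0.75 × (-0.938536) = 0.703902 substitutions/site.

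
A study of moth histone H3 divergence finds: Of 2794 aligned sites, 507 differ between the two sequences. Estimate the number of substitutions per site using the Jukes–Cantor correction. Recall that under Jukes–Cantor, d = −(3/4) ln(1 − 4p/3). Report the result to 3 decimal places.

p = 507/2794 ≈ 0.18146.
d = −(3/4) ln(1 − 4p/3) = −0.75 ln(1 − 0.241947) = −0.75 ln(0.758053)
  = −0.75 × (-0.277002) = 0.207752 substitutions/site.

0.208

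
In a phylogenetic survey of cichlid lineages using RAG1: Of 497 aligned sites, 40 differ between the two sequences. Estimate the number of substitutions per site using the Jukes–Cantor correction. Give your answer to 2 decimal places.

p = 40/497 ≈ 0.080483.
d = −(3/4) ln(1 − 4p/3) = −0.75 ln(1 − 0.107311) = −0.75 ln(0.892689)
  = −0.75 × (-0.113517) = 0.085138 substitutions/site.

0.09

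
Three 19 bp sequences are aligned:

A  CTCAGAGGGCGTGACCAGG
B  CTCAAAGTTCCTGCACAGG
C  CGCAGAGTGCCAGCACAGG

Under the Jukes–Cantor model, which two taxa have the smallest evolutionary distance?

B and C

A–B: 6/19 differ, p = 0.316, d = 0.410.
A–C: 6/19 differ, p = 0.316, d = 0.410.
B–C: 4/19 differ, p = 0.211, d = 0.247.
The smallest distance is between B and C.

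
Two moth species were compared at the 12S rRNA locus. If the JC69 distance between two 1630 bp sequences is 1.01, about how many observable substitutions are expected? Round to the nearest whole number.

905

Invert JC69: p = (3/4)(1 − e^(−4d/3)) = 0.75 × (1 − e^(-1.346667)) = 0.75 × (1 − 0.260106) = 0.554921.
Expected differing sites = pL ≈ 0.554921 × 1630 = 904.52123 ≈ 905.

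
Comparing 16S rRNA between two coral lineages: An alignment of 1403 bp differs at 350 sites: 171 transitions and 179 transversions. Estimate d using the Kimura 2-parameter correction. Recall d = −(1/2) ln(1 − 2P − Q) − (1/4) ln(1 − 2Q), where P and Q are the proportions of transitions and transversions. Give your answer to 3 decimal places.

P = 171/1403 ≈ 0.121882 and Q = 179/1403 ≈ 0.127584.
Under the Kimura two-parameter model, d = −½ ln(1 − 2P − Q) − ¼ ln(1 − 2Q).
1 − 2P − Q = 0.628652, giving −½ ln(0.628652) = 0.232089.
1 − 2Q = 0.744832, giving −¼ ln(0.744832) = 0.073649.
d = 0.232089 + 0.073649 = 0.305738.

0.306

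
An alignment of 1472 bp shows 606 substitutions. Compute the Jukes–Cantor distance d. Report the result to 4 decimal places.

p = 606/1472 ≈ 0.411685.
d = −(3/4) ln(1 − 4p/3) = −0.75 ln(1 − 0.548913) = −0.75 ln(0.451087)
  = −0.75 × (-0.796095) = 0.597071 substitutions/site.

0.5971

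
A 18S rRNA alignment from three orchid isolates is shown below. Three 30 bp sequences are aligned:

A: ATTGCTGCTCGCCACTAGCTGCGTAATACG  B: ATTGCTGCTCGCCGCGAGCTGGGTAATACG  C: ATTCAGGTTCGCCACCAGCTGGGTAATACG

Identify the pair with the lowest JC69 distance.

A and B

A–B: 3/30 differ, p = 0.100, d = 0.107.
A–C: 6/30 differ, p = 0.200, d = 0.233.
B–C: 6/30 differ, p = 0.200, d = 0.233.
The smallest distance is between A and B.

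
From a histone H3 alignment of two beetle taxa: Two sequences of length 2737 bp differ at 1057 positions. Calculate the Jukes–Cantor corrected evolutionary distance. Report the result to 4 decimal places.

p = 1057/2737 ≈ 0.386189.
d = −(3/4) ln(1 − 4p/3) = −0.75 ln(1 − 0.514919) = −0.75 ln(0.485081)
  = −0.75 × (-0.723439) = 0.542579 substitutions/site.

0.5426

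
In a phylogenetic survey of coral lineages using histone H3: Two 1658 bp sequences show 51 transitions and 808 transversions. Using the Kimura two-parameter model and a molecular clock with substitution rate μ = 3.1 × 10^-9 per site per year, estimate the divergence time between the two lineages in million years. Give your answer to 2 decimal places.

P = 51/1658 ≈ 0.03076 and Q = 808/1658 ≈ 0.487334.
Under the Kimura two-parameter model, d = −½ ln(1 − 2P − Q) − ¼ ln(1 − 2Q).
1 − 2P − Q = 0.451146, giving −½ ln(0.451146) = 0.397982.
1 − 2Q = 0.025332, giving −¼ ln(0.025332) = 0.918922.
d = 0.397982 + 0.918922 = 1.316904.
Under a molecular clock d = 2μt, so t = d/(2μ) = 1.316904 / (2 × 3.1 × 10^-9) = 212.40 million years.

212.40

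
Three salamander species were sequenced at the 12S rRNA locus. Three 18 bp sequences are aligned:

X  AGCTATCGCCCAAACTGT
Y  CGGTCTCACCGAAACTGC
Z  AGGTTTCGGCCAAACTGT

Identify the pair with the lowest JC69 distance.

X and Z

X–Y: 6/18 differ, p = 0.333, d = 0.441.
X–Z: 3/18 differ, p = 0.167, d = 0.188.
Y–Z: 6/18 differ, p = 0.333, d = 0.441.
The smallest distance is between X and Z.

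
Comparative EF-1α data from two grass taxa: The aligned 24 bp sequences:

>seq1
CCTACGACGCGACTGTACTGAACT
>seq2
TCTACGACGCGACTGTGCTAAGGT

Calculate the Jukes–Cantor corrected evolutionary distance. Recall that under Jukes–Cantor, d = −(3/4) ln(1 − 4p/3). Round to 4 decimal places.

0.2441

The sequences differ at 5 of 24 sites (1, 17, 20, 22, 23), so p = 5/24 ≈ 0.208333.
d = −(3/4) ln(1 − 4p/3) = −0.75 ln(1 − 0.277777) = −0.75 ln(0.722223)
  = −0.75 × (-0.325421) = 0.244066 substitutions/site.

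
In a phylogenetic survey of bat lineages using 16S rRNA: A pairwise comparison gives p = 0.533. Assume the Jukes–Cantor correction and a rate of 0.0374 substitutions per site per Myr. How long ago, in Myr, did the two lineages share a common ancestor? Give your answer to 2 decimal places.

12.43

d = −(3/4) ln(1 − 4p/3) = −0.75 ln(1 − 0.710667) = −0.75 ln(0.289333)
  = −0.75 × (-1.240177) = 0.930133 substitutions/site.
Under a molecular clock d = 2μt, so t = d/(2μ) = 0.930133 / (2 × 0.0374) = 12.43 Myr.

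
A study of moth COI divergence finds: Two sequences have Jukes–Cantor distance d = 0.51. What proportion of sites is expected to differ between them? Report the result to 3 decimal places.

p = (3/4)(1 − e^(−4d/3)) = 0.75 × (1 − e^(-0.68)) = 0.75 × (1 − 0.506617) = 0.370037.

0.370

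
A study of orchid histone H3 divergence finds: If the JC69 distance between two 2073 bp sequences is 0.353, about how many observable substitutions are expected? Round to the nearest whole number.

Invert JC69: p = (3/4)(1 − e^(−4d/3)) = 0.75 × (1 − e^(-0.470667)) = 0.75 × (1 − 0.624586) = 0.281561.
Expected differing sites = pL ≈ 0.281561 × 2073 = 583.675953 ≈ 584.

584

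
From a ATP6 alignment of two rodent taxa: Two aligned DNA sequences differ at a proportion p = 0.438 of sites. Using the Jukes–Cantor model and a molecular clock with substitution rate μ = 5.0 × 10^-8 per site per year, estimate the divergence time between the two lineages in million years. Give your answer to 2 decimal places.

6.58

d = −(3/4) ln(1 − 4p/3) = −0.75 ln(1 − 0.584) = −0.75 ln(0.416)
  = −0.75 × (-0.877070) = 0.657803 substitutions/site.
Under a molecular clock d = 2μt, so t = d/(2μ) = 0.657803 / (2 × 5.0 × 10^-8) = 6.58 million years.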